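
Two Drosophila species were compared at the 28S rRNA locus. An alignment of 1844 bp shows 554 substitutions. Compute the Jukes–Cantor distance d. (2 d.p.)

0.38

p = 554/1844 ≈ 0.300434.
d = −(3/4) ln(1 − 4p/3) = −0.75 ln(1 − 0.400579) = −0.75 ln(0.599421)
  = −0.75 × (-0.511791) = 0.383843 substitutions/site.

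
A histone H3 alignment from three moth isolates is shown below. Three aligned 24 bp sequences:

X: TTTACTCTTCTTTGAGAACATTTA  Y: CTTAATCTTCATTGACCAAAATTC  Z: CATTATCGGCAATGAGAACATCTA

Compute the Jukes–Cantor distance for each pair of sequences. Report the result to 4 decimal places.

X–Y: 8/24 sites differ → p ≈ 0.333333, d = −0.75 ln(1 − 0.444444) = 0.440839 ≈ 0.4408.
X–Z: 9/24 sites differ → p = 0.375, d = −0.75 ln(1 − 0.5) = 0.519860 ≈ 0.5199.
Y–Z: 11/24 sites differ → p ≈ 0.458333, d = −0.75 ln(1 − 0.611111) = 0.708346 ≈ 0.7083.

d(X,Y) = 0.4408, d(X,Z) = 0.5199, d(Y,Z) = 0.7083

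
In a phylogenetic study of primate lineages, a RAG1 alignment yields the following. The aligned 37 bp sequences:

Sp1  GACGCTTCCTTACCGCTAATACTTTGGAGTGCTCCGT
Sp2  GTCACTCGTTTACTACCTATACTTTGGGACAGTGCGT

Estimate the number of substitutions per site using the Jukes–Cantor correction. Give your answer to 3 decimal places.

0.583

The sequences differ at 15 of 37 sites, so p = 15/37 ≈ 0.405405.
d = −(3/4) ln(1 − 4p/3) = −0.75 ln(1 − 0.54054) = −0.75 ln(0.45946)
  = −0.75 × (-0.777703) = 0.583277 substitutions/site.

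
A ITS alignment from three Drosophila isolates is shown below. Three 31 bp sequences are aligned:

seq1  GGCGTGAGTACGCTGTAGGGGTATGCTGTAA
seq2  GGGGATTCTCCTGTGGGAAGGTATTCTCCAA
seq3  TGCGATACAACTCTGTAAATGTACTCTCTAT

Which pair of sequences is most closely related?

seq1–seq2: 15/31 differ, p = 0.484, d = 0.777.
seq1–seq3: 13/31 differ, p = 0.419, d = 0.614.
seq2–seq3: 12/31 differ, p = 0.387, d = 0.544.
The smallest distance is between seq2 and seq3.

seq2 and seq3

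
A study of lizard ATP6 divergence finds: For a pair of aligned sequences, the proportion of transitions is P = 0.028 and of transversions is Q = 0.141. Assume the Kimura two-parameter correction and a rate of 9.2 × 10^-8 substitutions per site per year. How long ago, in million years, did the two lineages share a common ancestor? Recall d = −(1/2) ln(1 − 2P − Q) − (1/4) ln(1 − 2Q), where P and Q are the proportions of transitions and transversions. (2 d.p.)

Under the Kimura two-parameter model, d = −½ ln(1 − 2P − Q) − ¼ ln(1 − 2Q).
1 − 2P − Q = 0.803, giving −½ ln(0.803) = 0.109700.
1 − 2Q = 0.718, giving −¼ ln(0.718) = 0.082821.
d = 0.109700 + 0.082821 = 0.192521.
Under a molecular clock d = 2μt, so t = d/(2μ) = 0.192521 / (2 × 9.2 × 10^-8) = 1.05 million years.

1.05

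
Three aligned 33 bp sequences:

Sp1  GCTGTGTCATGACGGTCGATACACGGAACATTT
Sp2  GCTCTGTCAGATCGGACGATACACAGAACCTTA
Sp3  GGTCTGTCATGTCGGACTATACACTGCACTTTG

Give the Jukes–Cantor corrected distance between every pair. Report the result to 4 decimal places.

Sp1–Sp2: 8/33 sites differ → p ≈ 0.242424, d = −0.75 ln(1 − 0.323232) = 0.292820 ≈ 0.2928.
Sp1–Sp3: 9/33 sites differ → p ≈ 0.272727, d = −0.75 ln(1 − 0.363636) = 0.338988 ≈ 0.3390.
Sp2–Sp3: 8/33 sites differ → p ≈ 0.242424, d = −0.75 ln(1 − 0.323232) = 0.292820 ≈ 0.2928.

d(Sp1,Sp2) = 0.2928, d(Sp1,Sp3) = 0.3390, d(Sp2,Sp3) = 0.2928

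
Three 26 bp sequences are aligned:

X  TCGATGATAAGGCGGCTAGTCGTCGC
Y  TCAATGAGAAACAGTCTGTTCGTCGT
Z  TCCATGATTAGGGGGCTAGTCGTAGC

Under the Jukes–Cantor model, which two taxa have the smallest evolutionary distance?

X–Y: 9/26 differ, p = 0.346, d = 0.464.
X–Z: 4/26 differ, p = 0.154, d = 0.172.
Y–Z: 11/26 differ, p = 0.423, d = 0.623.
The smallest distance is between X and Z.

X and Z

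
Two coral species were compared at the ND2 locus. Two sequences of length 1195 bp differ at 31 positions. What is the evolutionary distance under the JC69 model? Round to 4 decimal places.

p = 31/1195 ≈ 0.025941.
d = −(3/4) ln(1 − 4p/3) = −0.75 ln(1 − 0.034588) = −0.75 ln(0.965412)
  = −0.75 × (-0.035200) = 0.026400 substitutions/site.

0.0264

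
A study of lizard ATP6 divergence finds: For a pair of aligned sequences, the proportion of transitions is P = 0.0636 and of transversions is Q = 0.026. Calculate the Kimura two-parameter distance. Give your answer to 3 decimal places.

0.096

Under the Kimura two-parameter model, d = −½ ln(1 − 2P − Q) − ¼ ln(1 − 2Q).
1 − 2P − Q = 0.8468, giving −½ ln(0.8468) = 0.083145.
1 − 2Q = 0.948, giving −¼ ln(0.948) = 0.013350.
d = 0.083145 + 0.013350 = 0.096495.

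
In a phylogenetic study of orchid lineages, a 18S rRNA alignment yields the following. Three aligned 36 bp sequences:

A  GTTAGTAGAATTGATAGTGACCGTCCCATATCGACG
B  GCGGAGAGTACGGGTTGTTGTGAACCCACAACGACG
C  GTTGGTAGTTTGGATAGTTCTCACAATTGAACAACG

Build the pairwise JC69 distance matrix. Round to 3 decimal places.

d(A,B) = 0.824, d(A,C) = 0.673, d(B,C) = 0.745

A–B: 18/36 sites differ → p = 0.5, d = −0.75 ln(1 − 0.666667) = 0.823960 ≈ 0.824.
A–C: 16/36 sites differ → p ≈ 0.444444, d = −0.75 ln(1 − 0.592592) = 0.673455 ≈ 0.673.
B–C: 17/36 sites differ → p ≈ 0.472222, d = −0.75 ln(1 − 0.629629) = 0.744938 ≈ 0.745.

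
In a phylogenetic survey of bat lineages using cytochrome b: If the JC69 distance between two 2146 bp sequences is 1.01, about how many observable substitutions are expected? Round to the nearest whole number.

1191

Invert JC69: p = (3/4)(1 − e^(−4d/3)) = 0.75 × (1 − e^(-1.346667)) = 0.75 × (1 − 0.260106) = 0.554921.
Expected differing sites = pL ≈ 0.554921 × 2146 = 1190.860466 ≈ 1191.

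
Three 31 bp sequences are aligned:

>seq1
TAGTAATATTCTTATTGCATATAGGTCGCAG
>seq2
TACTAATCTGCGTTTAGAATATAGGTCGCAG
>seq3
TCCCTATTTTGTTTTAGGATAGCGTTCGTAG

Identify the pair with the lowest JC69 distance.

seq1–seq2: 7/31 differ, p = 0.226, d = 0.269.
seq1–seq3: 13/31 differ, p = 0.419, d = 0.614.
seq2–seq3: 12/31 differ, p = 0.387, d = 0.544.
The smallest distance is between seq1 and seq2.

seq1 and seq2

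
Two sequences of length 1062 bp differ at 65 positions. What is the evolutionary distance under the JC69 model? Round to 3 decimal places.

p = 65/1062 ≈ 0.061205.
d = −(3/4) ln(1 − 4p/3) = −0.75 ln(1 − 0.081607) = −0.75 ln(0.918393)
  = −0.75 × (-0.085130) = 0.063848 substitutions/site.

0.064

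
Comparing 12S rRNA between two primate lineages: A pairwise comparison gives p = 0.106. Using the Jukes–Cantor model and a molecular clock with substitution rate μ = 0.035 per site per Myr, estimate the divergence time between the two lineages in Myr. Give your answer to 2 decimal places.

1.63

d = −(3/4) ln(1 − 4p/3) = −0.75 ln(1 − 0.141333) = −0.75 ln(0.858667)
  = −0.75 × (-0.152374) = 0.114281 substitutions/site.
Under a molecular clock d = 2μt, so t = d/(2μ) = 0.114281 / (2 × 0.035) = 1.63 Myr.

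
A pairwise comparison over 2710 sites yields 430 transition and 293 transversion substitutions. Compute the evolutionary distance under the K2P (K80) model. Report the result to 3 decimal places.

P = 430/2710 ≈ 0.158672 and Q = 293/2710 ≈ 0.108118.
Under the Kimura two-parameter model, d = −½ ln(1 − 2P − Q) − ¼ ln(1 − 2Q).
1 − 2P − Q = 0.574538, giving −½ ln(0.574538) = 0.277095.
1 − 2Q = 0.783764, giving −¼ ln(0.783764) = 0.060912.
d = 0.277095 + 0.060912 = 0.338007.

0.338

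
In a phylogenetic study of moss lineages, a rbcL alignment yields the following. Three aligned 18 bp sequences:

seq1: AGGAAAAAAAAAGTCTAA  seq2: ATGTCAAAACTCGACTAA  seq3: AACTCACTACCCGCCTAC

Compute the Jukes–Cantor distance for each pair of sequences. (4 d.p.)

seq1–seq2: 7/18 sites differ → p ≈ 0.388889, d = −0.75 ln(1 − 0.518519) = 0.548166 ≈ 0.5482.
seq1–seq3: 11/18 sites differ → p ≈ 0.611111, d = −0.75 ln(1 − 0.814815) = 1.264800 ≈ 1.2648.
seq2–seq3: 7/18 sites differ → p ≈ 0.388889, d = −0.75 ln(1 − 0.518519) = 0.548166 ≈ 0.5482.

d(seq1,seq2) = 0.5482, d(seq1,seq3) = 1.2648, d(seq2,seq3) = 0.5482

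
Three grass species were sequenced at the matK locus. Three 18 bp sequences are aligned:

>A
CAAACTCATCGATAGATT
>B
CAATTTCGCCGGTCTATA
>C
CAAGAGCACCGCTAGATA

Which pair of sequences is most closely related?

A and C

A–B: 8/18 differ, p = 0.444, d = 0.673.
A–C: 6/18 differ, p = 0.333, d = 0.441.
B–C: 7/18 differ, p = 0.389, d = 0.548.
The smallest distance is between A and C.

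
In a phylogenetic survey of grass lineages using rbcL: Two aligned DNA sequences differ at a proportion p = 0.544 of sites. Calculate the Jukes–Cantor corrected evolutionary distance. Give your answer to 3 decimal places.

d = −(3/4) ln(1 − 4p/3) = −0.75 ln(1 − 0.725333) = −0.75 ln(0.274667)
  = −0.75 × (-1.292196) = 0.969147 substitutions/site.

0.969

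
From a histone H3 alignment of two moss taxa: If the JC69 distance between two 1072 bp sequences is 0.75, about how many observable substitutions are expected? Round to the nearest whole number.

508

Invert JC69: p = (3/4)(1 − e^(−4d/3)) = 0.75 × (1 − e^(-1)) = 0.75 × (1 − 0.367879) = 0.474091.
Expected differing sites = pL ≈ 0.474091 × 1072 = 508.225552 ≈ 508.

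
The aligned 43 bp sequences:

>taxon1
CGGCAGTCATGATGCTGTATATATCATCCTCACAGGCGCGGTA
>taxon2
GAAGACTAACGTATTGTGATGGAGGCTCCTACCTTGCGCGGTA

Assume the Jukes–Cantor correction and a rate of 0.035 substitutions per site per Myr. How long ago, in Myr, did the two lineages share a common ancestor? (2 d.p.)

The sequences differ at 23 of 43 sites, so p = 23/43 ≈ 0.534884.
d = −(3/4) ln(1 − 4p/3) = −0.75 ln(1 − 0.713179) = −0.75 ln(0.286821)
  = −0.75 × (-1.248897) = 0.936673 substitutions/site.
Under a molecular clock d = 2μt, so t = d/(2μ) = 0.936673 / (2 × 0.035) = 13.38 Myr.

13.38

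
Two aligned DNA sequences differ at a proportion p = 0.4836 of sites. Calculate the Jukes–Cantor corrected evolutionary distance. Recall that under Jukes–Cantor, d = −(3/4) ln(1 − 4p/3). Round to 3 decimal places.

0.776

d = −(3/4) ln(1 − 4p/3) = −0.75 ln(1 − 0.6448) = −0.75 ln(0.3552)
  = −0.75 × (-1.035074) = 0.776306 substitutions/site.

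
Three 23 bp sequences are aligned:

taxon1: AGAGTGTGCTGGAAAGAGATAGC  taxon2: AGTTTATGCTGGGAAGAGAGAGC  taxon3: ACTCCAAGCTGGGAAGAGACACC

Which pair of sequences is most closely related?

taxon1–taxon2: 5/23 differ, p = 0.217, d = 0.257.
taxon1–taxon3: 9/23 differ, p = 0.391, d = 0.553.
taxon2–taxon3: 6/23 differ, p = 0.261, d = 0.321.
The smallest distance is between taxon1 and taxon2.

taxon1 and taxon2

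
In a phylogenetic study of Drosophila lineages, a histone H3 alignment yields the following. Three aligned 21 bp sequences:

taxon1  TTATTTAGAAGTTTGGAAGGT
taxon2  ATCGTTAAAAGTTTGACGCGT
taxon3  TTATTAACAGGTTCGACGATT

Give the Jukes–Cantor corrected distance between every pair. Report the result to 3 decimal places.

taxon1–taxon2: 8/21 sites differ → p ≈ 0.380952, d = −0.75 ln(1 − 0.507936) = 0.531860 ≈ 0.532.
taxon1–taxon3: 9/21 sites differ → p ≈ 0.428571, d = −0.75 ln(1 − 0.571428) = 0.635472 ≈ 0.635.
taxon2–taxon3: 9/21 sites differ → p ≈ 0.428571, d = −0.75 ln(1 − 0.571428) = 0.635472 ≈ 0.635.

d(taxon1,taxon2) = 0.532, d(taxon1,taxon3) = 0.635, d(taxon2,taxon3) = 0.635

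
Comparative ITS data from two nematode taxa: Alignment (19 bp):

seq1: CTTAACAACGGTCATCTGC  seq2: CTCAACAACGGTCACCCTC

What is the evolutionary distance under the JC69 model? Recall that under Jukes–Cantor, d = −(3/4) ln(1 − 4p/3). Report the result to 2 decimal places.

0.25

The sequences differ at 4 of 19 sites (3, 15, 17, 18), so p = 4/19 ≈ 0.210526.
d = −(3/4) ln(1 − 4p/3) = −0.75 ln(1 − 0.280701) = −0.75 ln(0.719299)
  = −0.75 × (-0.329478) = 0.247109 substitutions/site.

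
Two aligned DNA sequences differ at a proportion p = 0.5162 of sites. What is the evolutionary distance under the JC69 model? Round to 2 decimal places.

0.87

d = −(3/4) ln(1 − 4p/3) = −0.75 ln(1 − 0.688267) = −0.75 ln(0.311733)
  = −0.75 × (-1.165608) = 0.874206 substitutions/site.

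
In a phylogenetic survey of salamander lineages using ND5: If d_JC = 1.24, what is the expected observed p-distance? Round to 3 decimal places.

p = (3/4)(1 − e^(−4d/3)) = 0.75 × (1 − e^(-1.653333)) = 0.75 × (1 − 0.191411) = 0.606442.

0.606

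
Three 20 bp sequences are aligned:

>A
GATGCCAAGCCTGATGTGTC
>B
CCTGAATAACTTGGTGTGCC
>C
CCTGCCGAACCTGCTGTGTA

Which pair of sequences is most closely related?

A–B: 9/20 differ, p = 0.450, d = 0.687.
A–C: 6/20 differ, p = 0.300, d = 0.383.
B–C: 7/20 differ, p = 0.350, d = 0.471.
The smallest distance is between A and C.

A and C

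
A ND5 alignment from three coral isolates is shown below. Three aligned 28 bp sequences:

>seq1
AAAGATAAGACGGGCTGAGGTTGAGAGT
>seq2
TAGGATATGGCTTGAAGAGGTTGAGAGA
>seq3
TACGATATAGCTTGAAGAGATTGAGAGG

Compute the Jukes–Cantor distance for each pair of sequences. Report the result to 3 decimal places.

d(seq1,seq2) = 0.420, d(seq1,seq3) = 0.556, d(seq2,seq3) = 0.158

seq1–seq2: 9/28 sites differ → p ≈ 0.321429, d = −0.75 ln(1 − 0.428572) = 0.419713 ≈ 0.420.
seq1–seq3: 11/28 sites differ → p ≈ 0.392857, d = −0.75 ln(1 − 0.523809) = 0.556452 ≈ 0.556.
seq2–seq3: 4/28 sites differ → p ≈ 0.142857, d = −0.75 ln(1 − 0.190476) = 0.158482 ≈ 0.158.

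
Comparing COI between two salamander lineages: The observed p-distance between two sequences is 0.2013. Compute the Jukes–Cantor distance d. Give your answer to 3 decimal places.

d = −(3/4) ln(1 − 4p/3) = −0.75 ln(1 − 0.2684) = −0.75 ln(0.7316)
  = −0.75 × (-0.312521) = 0.234391 substitutions/site.

0.234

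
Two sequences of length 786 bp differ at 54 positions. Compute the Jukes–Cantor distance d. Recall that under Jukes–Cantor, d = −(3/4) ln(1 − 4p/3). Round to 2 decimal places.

0.07

p = 54/786 ≈ 0.068702.
d = −(3/4) ln(1 − 4p/3) = −0.75 ln(1 − 0.091603) = −0.75 ln(0.908397)
  = −0.75 × (-0.096074) = 0.072056 substitutions/site.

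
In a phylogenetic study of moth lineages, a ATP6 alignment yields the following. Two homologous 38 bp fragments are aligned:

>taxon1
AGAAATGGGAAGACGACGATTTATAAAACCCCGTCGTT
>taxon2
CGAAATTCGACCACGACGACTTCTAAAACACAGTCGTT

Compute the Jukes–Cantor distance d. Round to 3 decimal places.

The sequences differ at 9 of 38 sites (1, 7, 8, 11, 12, 20, 23, 30, 32), so p = 9/38 ≈ 0.236842.
d = −(3/4) ln(1 − 4p/3) = −0.75 ln(1 − 0.315789) = −0.75 ln(0.684211)
  = −0.75 × (-0.379489) = 0.284617 substitutions/site.

0.285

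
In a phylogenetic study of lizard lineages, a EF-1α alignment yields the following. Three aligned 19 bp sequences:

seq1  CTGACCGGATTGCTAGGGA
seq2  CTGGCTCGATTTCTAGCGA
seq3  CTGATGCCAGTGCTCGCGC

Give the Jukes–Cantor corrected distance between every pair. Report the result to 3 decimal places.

d(seq1,seq2) = 0.324, d(seq1,seq3) = 0.618, d(seq2,seq3) = 0.618

seq1–seq2: 5/19 sites differ → p ≈ 0.263158, d = −0.75 ln(1 − 0.350877) = 0.324100 ≈ 0.324.
seq1–seq3: 8/19 sites differ → p ≈ 0.421053, d = −0.75 ln(1 − 0.561404) = 0.618132 ≈ 0.618.
seq2–seq3: 8/19 sites differ → p ≈ 0.421053, d = −0.75 ln(1 − 0.561404) = 0.618132 ≈ 0.618.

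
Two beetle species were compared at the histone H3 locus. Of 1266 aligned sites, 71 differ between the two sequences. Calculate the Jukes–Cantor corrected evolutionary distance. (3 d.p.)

0.058

p = 71/1266 ≈ 0.056082.
d = −(3/4) ln(1 − 4p/3) = −0.75 ln(1 − 0.074776) = −0.75 ln(0.925224)
  = −0.75 × (-0.077719) = 0.058289 substitutions/site.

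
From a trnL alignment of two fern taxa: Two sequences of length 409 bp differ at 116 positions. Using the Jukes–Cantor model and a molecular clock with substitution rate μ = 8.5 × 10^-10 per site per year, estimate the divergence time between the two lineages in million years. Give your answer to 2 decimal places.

p = 116/409 ≈ 0.283619.
d = −(3/4) ln(1 − 4p/3) = −0.75 ln(1 − 0.378159) = −0.75 ln(0.621841)
  = −0.75 × (-0.475071) = 0.356303 substitutions/site.
Under a molecular clock d = 2μt, so t = d/(2μ) = 0.356303 / (2 × 8.5 × 10^-10) = 209.59 million years.

209.59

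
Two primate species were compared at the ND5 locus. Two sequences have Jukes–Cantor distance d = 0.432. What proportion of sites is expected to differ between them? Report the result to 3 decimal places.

p = (3/4)(1 − e^(−4d/3)) = 0.75 × (1 − e^(-0.576)) = 0.75 × (1 − 0.562142) = 0.328394.

0.328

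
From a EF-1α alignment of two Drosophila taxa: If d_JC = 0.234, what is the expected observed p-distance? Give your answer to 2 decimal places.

0.20

p = (3/4)(1 − e^(−4d/3)) = 0.75 × (1 − e^(-0.312)) = 0.75 × (1 − 0.731982) = 0.201014.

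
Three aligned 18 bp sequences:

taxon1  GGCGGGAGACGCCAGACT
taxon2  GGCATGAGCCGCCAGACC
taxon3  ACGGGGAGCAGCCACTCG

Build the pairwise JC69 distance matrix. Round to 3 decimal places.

d(taxon1,taxon2) = 0.264, d(taxon1,taxon3) = 0.673, d(taxon2,taxon3) = 0.824

taxon1–taxon2: 4/18 sites differ → p ≈ 0.222222, d = −0.75 ln(1 − 0.296296) = 0.263548 ≈ 0.264.
taxon1–taxon3: 8/18 sites differ → p ≈ 0.444444, d = −0.75 ln(1 − 0.592592) = 0.673455 ≈ 0.673.
taxon2–taxon3: 9/18 sites differ → p = 0.5, d = −0.75 ln(1 − 0.666667) = 0.823960 ≈ 0.824.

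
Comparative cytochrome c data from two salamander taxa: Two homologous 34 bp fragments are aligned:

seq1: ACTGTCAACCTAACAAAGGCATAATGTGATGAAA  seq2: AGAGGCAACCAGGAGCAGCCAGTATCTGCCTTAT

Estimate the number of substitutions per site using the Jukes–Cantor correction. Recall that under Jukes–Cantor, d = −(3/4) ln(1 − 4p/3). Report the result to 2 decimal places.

0.92

The sequences differ at 18 of 34 sites, so p = 18/34 ≈ 0.529412.
d = −(3/4) ln(1 − 4p/3) = −0.75 ln(1 − 0.705883) = −0.75 ln(0.294117)
  = −0.75 × (-1.223778) = 0.917834 substitutions/site.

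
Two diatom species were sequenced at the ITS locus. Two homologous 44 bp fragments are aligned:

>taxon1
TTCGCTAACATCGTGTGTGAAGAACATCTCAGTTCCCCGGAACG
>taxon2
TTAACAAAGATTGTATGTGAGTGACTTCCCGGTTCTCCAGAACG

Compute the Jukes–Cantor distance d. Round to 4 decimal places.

0.4141

The sequences differ at 14 of 44 sites, so p = 14/44 ≈ 0.318182.
d = −(3/4) ln(1 − 4p/3) = −0.75 ln(1 − 0.424243) = −0.75 ln(0.575757)
  = −0.75 × (-0.552070) = 0.414053 substitutions/site.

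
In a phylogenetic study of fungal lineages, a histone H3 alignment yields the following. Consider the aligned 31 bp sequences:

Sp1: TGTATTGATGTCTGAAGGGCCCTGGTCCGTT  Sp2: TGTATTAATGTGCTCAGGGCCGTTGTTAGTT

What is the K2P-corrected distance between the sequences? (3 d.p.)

Of 31 sites, 3 differences are transitions and 6 are transversions, so P = 3/31 ≈ 0.096774 and Q = 6/31 ≈ 0.193548.
Under the Kimura two-parameter model, d = −½ ln(1 − 2P − Q) − ¼ ln(1 − 2Q).
1 − 2P − Q = 0.612904, giving −½ ln(0.612904) = 0.244773.
1 − 2Q = 0.612904, giving −¼ ln(0.612904) = 0.122387.
d = 0.244773 + 0.122387 = 0.367160.

0.367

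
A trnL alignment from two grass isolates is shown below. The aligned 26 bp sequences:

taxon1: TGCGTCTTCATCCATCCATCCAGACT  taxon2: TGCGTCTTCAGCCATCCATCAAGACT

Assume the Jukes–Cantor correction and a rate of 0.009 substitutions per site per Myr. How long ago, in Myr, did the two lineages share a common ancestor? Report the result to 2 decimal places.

4.51

The sequences differ at 2 of 26 sites (11, 21), so p = 2/26 ≈ 0.076923.
d = −(3/4) ln(1 − 4p/3) = −0.75 ln(1 − 0.102564) = −0.75 ln(0.897436)
  = −0.75 × (-0.108213) = 0.081160 substitutions/site.
Under a molecular clock d = 2μt, so t = d/(2μ) = 0.081160 / (2 × 0.009) = 4.51 Myr.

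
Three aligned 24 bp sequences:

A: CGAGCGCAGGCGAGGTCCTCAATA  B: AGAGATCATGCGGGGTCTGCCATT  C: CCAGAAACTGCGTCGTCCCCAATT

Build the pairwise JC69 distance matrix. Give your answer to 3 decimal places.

A–B: 9/24 sites differ → p = 0.375, d = −0.75 ln(1 − 0.5) = 0.519860 ≈ 0.520.
A–C: 10/24 sites differ → p ≈ 0.416667, d = −0.75 ln(1 − 0.555556) = 0.608198 ≈ 0.608.
B–C: 10/24 sites differ → p ≈ 0.416667, d = −0.75 ln(1 − 0.555556) = 0.608198 ≈ 0.608.

d(A,B) = 0.520, d(A,C) = 0.608, d(B,C) = 0.608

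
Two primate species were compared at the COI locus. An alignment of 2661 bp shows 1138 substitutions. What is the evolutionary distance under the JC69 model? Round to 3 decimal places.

p = 1138/2661 ≈ 0.427659.
d = −(3/4) ln(1 − 4p/3) = −0.75 ln(1 − 0.570212) = −0.75 ln(0.429788)
  = −0.75 × (-0.844463) = 0.633347 substitutions/site.

0.633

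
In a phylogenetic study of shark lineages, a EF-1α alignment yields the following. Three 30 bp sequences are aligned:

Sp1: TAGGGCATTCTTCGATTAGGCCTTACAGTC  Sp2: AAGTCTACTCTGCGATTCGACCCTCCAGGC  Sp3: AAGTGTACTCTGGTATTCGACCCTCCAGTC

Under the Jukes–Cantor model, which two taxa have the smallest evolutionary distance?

Sp1–Sp2: 11/30 differ, p = 0.367, d = 0.503.
Sp1–Sp3: 11/30 differ, p = 0.367, d = 0.503.
Sp2–Sp3: 4/30 differ, p = 0.133, d = 0.147.
The smallest distance is between Sp2 and Sp3.

Sp2 and Sp3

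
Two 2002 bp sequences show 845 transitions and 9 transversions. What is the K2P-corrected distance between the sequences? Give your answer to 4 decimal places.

0.9463

P = 845/2002 ≈ 0.422078 and Q = 9/2002 ≈ 0.004496.
Under the Kimura two-parameter model, d = −½ ln(1 − 2P − Q) − ¼ ln(1 − 2Q).
1 − 2P − Q = 0.151348, giving −½ ln(0.151348) = 0.944087.
1 − 2Q = 0.991008, giving −¼ ln(0.991008) = 0.002258.
d = 0.944087 + 0.002258 = 0.946345.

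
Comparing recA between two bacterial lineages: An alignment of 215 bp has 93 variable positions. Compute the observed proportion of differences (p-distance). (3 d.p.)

0.433

p = 93/215 = 0.432558… ≈ 0.433 (to 3 d.p.).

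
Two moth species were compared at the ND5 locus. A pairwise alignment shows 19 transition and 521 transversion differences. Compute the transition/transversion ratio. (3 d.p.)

R = 19/521 = 0.036468… ≈ 0.036 (to 3 d.p.).

0.036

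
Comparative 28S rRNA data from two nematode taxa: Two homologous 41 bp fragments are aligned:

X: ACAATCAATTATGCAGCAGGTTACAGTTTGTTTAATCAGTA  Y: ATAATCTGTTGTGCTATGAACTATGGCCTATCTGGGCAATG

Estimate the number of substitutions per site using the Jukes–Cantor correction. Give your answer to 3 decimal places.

0.943

The sequences differ at 22 of 41 sites, so p = 22/41 ≈ 0.536585.
d = −(3/4) ln(1 − 4p/3) = −0.75 ln(1 − 0.715447) = −0.75 ln(0.284553)
  = −0.75 × (-1.256836) = 0.942627 substitutions/site.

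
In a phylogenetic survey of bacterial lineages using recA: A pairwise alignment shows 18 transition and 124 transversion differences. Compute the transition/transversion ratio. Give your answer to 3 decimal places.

R = 18/124 = 0.145161… ≈ 0.145 (to 3 d.p.).

0.145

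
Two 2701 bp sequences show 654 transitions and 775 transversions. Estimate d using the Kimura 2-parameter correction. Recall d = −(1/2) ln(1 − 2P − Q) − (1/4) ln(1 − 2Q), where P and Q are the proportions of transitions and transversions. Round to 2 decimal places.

P = 654/2701 ≈ 0.242133 and Q = 775/2701 ≈ 0.286931.
Under the Kimura two-parameter model, d = −½ ln(1 − 2P − Q) − ¼ ln(1 − 2Q).
1 − 2P − Q = 0.228803, giving −½ ln(0.228803) = 0.737447.
1 − 2Q = 0.426138, giving −¼ ln(0.426138) = 0.213248.
d = 0.737447 + 0.213248 = 0.950695.

0.95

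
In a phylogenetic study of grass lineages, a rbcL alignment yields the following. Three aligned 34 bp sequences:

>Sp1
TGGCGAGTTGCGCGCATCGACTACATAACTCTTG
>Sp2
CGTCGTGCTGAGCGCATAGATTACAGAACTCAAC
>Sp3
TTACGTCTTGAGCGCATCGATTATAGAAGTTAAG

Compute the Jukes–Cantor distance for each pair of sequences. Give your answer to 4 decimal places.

Sp1–Sp2: 11/34 sites differ → p ≈ 0.323529, d = −0.75 ln(1 − 0.431372) = 0.423397 ≈ 0.4234.
Sp1–Sp3: 12/34 sites differ → p ≈ 0.352941, d = −0.75 ln(1 − 0.470588) = 0.476991 ≈ 0.4770.
Sp2–Sp3: 10/34 sites differ → p ≈ 0.294118, d = −0.75 ln(1 − 0.392157) = 0.373379 ≈ 0.3734.

d(Sp1,Sp2) = 0.4234, d(Sp1,Sp3) = 0.4770, d(Sp2,Sp3) = 0.3734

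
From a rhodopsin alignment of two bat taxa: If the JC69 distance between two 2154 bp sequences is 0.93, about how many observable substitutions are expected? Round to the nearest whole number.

Invert JC69: p = (3/4)(1 − e^(−4d/3)) = 0.75 × (1 − e^(-1.24)) = 0.75 × (1 − 0.289384) = 0.532962.
Expected differing sites = pL ≈ 0.532962 × 2154 = 1148.000148 ≈ 1148.

1148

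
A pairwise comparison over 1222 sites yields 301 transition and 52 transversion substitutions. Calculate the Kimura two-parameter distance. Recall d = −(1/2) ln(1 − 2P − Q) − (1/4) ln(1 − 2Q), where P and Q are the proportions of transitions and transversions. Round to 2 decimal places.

0.41

P = 301/1222 ≈ 0.246318 and Q = 52/1222 ≈ 0.042553.
Under the Kimura two-parameter model, d = −½ ln(1 − 2P − Q) − ¼ ln(1 − 2Q).
1 − 2P − Q = 0.464811, giving −½ ln(0.464811) = 0.383062.
1 − 2Q = 0.914894, giving −¼ ln(0.914894) = 0.022237.
d = 0.383062 + 0.022237 = 0.405299.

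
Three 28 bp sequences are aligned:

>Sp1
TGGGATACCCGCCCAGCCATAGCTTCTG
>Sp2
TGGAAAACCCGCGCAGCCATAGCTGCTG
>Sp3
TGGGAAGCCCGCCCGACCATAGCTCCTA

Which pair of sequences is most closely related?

Sp1 and Sp2

Sp1–Sp2: 4/28 differ, p = 0.143, d = 0.158.
Sp1–Sp3: 6/28 differ, p = 0.214, d = 0.252.
Sp2–Sp3: 7/28 differ, p = 0.250, d = 0.304.
The smallest distance is between Sp1 and Sp2.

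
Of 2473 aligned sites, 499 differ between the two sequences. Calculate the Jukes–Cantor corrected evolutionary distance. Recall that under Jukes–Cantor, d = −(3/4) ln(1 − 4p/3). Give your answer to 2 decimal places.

0.24

p = 499/2473 ≈ 0.201779.
d = −(3/4) ln(1 − 4p/3) = −0.75 ln(1 − 0.269039) = −0.75 ln(0.730961)
  = −0.75 × (-0.313395) = 0.235046 substitutions/site.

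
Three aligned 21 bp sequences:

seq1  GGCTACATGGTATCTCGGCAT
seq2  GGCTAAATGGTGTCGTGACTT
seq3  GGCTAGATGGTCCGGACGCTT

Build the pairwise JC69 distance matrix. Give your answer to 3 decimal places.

seq1–seq2: 6/21 sites differ → p ≈ 0.285714, d = −0.75 ln(1 − 0.380952) = 0.359679 ≈ 0.360.
seq1–seq3: 8/21 sites differ → p ≈ 0.380952, d = −0.75 ln(1 − 0.507936) = 0.531860 ≈ 0.532.
seq2–seq3: 7/21 sites differ → p ≈ 0.333333, d = −0.75 ln(1 − 0.444444) = 0.440839 ≈ 0.441.

d(seq1,seq2) = 0.360, d(seq1,seq3) = 0.532, d(seq2,seq3) = 0.441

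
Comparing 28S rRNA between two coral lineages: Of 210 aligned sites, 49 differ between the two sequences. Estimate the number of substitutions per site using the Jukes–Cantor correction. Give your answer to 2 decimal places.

p = 49/210 ≈ 0.233333.
d = −(3/4) ln(1 − 4p/3) = −0.75 ln(1 − 0.311111) = −0.75 ln(0.688889)
  = −0.75 × (-0.372675) = 0.279506 substitutions/site.

0.28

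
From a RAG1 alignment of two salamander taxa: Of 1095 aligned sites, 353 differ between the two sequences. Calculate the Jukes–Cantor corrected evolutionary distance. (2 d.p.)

0.42

p = 353/1095 ≈ 0.322374.
d = −(3/4) ln(1 − 4p/3) = −0.75 ln(1 − 0.429832) = −0.75 ln(0.570168)
  = −0.75 × (-0.561824) = 0.421368 substitutions/site.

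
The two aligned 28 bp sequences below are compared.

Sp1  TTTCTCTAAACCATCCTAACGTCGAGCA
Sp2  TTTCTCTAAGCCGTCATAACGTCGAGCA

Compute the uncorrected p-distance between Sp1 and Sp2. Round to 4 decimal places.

0.1071

The sequences differ at 3 of 28 positions (sites 10, 13, 16).
p = 3/28 = 0.107142… ≈ 0.1071 (to 4 d.p.).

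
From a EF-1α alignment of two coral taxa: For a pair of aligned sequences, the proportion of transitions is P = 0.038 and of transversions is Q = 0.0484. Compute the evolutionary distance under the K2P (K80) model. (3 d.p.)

0.092

Under the Kimura two-parameter model, d = −½ ln(1 − 2P − Q) − ¼ ln(1 − 2Q).
1 − 2P − Q = 0.8756, giving −½ ln(0.8756) = 0.066423.
1 − 2Q = 0.9032, giving −¼ ln(0.9032) = 0.025453.
d = 0.066423 + 0.025453 = 0.091876.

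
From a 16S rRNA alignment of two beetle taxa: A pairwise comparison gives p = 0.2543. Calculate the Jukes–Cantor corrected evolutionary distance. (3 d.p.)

d = −(3/4) ln(1 − 4p/3) = −0.75 ln(1 − 0.339067) = −0.75 ln(0.660933)
  = −0.75 × (-0.414103) = 0.310577 substitutions/site.

0.311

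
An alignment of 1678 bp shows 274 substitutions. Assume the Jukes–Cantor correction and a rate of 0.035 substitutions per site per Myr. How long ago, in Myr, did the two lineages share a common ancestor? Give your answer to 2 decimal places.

2.63

p = 274/1678 ≈ 0.16329.
d = −(3/4) ln(1 − 4p/3) = −0.75 ln(1 − 0.21772) = −0.75 ln(0.78228)
  = −0.75 × (-0.245543) = 0.184157 substitutions/site.
Under a molecular clock d = 2μt, so t = d/(2μ) = 0.184157 / (2 × 0.035) = 2.63 Myr.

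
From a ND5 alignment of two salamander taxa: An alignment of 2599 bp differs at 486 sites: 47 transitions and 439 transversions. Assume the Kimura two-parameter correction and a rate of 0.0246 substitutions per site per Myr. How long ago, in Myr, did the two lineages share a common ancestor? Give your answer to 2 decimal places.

P = 47/2599 ≈ 0.018084 and Q = 439/2599 ≈ 0.168911.
Under the Kimura two-parameter model, d = −½ ln(1 − 2P − Q) − ¼ ln(1 − 2Q).
1 − 2P − Q = 0.794921, giving −½ ln(0.794921) = 0.114756.
1 − 2Q = 0.662178, giving −¼ ln(0.662178) = 0.103055.
d = 0.114756 + 0.103055 = 0.217811.
Under a molecular clock d = 2μt, so t = d/(2μ) = 0.217811 / (2 × 0.0246) = 4.43 Myr.

4.43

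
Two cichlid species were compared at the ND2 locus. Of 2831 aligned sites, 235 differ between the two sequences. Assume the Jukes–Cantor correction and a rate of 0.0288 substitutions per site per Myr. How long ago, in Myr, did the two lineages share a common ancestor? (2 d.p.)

p = 235/2831 ≈ 0.08301.
d = −(3/4) ln(1 − 4p/3) = −0.75 ln(1 − 0.11068) = −0.75 ln(0.88932)
  = −0.75 × (-0.117298) = 0.087974 substitutions/site.
Under a molecular clock d = 2μt, so t = d/(2μ) = 0.087974 / (2 × 0.0288) = 1.53 Myr.

1.53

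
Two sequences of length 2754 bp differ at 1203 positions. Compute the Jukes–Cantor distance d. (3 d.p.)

0.655

p = 1203/2754 ≈ 0.436819.
d = −(3/4) ln(1 − 4p/3) = −0.75 ln(1 − 0.582425) = −0.75 ln(0.417575)
  = −0.75 × (-0.873291) = 0.654968 substitutions/site.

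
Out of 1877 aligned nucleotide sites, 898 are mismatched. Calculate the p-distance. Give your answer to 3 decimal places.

0.478

p = 898/1877 = 0.478423… ≈ 0.478 (to 3 d.p.).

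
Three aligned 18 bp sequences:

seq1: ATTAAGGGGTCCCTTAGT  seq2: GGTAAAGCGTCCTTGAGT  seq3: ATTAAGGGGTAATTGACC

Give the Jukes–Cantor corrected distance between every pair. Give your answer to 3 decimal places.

d(seq1,seq2) = 0.441, d(seq1,seq3) = 0.441, d(seq2,seq3) = 0.673

seq1–seq2: 6/18 sites differ → p ≈ 0.333333, d = −0.75 ln(1 − 0.444444) = 0.440839 ≈ 0.441.
seq1–seq3: 6/18 sites differ → p ≈ 0.333333, d = −0.75 ln(1 − 0.444444) = 0.440839 ≈ 0.441.
seq2–seq3: 8/18 sites differ → p ≈ 0.444444, d = −0.75 ln(1 − 0.592592) = 0.673455 ≈ 0.673.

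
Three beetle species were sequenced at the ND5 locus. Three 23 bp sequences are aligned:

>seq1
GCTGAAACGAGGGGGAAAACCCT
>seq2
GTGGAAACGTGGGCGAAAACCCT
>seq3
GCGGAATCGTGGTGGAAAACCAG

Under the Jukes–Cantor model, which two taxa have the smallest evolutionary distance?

seq1–seq2: 4/23 differ, p = 0.174, d = 0.198.
seq1–seq3: 6/23 differ, p = 0.261, d = 0.321.
seq2–seq3: 6/23 differ, p = 0.261, d = 0.321.
The smallest distance is between seq1 and seq2.

seq1 and seq2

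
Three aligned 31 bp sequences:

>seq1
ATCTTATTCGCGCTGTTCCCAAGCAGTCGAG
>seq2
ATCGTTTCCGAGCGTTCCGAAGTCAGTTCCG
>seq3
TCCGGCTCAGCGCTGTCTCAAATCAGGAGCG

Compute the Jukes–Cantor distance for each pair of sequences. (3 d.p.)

d(seq1,seq2) = 0.691, d(seq1,seq3) = 0.691, d(seq2,seq3) = 0.691

seq1–seq2: 14/31 sites differ → p ≈ 0.451613, d = −0.75 ln(1 − 0.602151) = 0.691262 ≈ 0.691.
seq1–seq3: 14/31 sites differ → p ≈ 0.451613, d = −0.75 ln(1 − 0.602151) = 0.691262 ≈ 0.691.
seq2–seq3: 14/31 sites differ → p ≈ 0.451613, d = −0.75 ln(1 − 0.602151) = 0.691262 ≈ 0.691.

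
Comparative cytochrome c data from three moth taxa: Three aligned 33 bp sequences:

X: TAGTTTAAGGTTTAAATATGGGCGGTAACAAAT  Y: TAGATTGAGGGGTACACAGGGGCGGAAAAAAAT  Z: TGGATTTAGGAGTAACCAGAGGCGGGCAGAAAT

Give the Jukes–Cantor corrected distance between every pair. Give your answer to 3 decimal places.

d(X,Y) = 0.339, d(X,Z) = 0.497, d(Y,Z) = 0.339

X–Y: 9/33 sites differ → p ≈ 0.272727, d = −0.75 ln(1 − 0.363636) = 0.338988 ≈ 0.339.
X–Z: 12/33 sites differ → p ≈ 0.363636, d = −0.75 ln(1 − 0.484848) = 0.497470 ≈ 0.497.
Y–Z: 9/33 sites differ → p ≈ 0.272727, d = −0.75 ln(1 − 0.363636) = 0.338988 ≈ 0.339.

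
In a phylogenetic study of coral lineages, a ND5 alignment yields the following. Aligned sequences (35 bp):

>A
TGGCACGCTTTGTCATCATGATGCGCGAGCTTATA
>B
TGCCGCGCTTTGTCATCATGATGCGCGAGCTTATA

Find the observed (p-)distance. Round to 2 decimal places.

0.06

The sequences differ at 2 of 35 positions (sites 3, 5).
p = 2/35 = 0.057142… ≈ 0.06 (to 2 d.p.).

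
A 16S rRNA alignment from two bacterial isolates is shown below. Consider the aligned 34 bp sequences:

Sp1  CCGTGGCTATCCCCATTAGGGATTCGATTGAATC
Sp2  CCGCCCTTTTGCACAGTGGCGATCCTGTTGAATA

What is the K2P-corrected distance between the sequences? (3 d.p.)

Of 34 sites, 5 differences are transitions and 9 are transversions, so P = 5/34 ≈ 0.147059 and Q = 9/34 ≈ 0.264706.
Under the Kimura two-parameter model, d = −½ ln(1 − 2P − Q) − ¼ ln(1 − 2Q).
1 − 2P − Q = 0.441176, giving −½ ln(0.441176) = 0.409156.
1 − 2Q = 0.470588, giving −¼ ln(0.470588) = 0.188443.
d = 0.409156 + 0.188443 = 0.597599.

0.598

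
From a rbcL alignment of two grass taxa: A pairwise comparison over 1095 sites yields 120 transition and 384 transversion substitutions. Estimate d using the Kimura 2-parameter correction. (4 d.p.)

0.7240

P = 120/1095 ≈ 0.109589 and Q = 384/1095 ≈ 0.350685.
Under the Kimura two-parameter model, d = −½ ln(1 − 2P − Q) − ¼ ln(1 − 2Q).
1 − 2P − Q = 0.430137, giving −½ ln(0.430137) = 0.421826.
1 − 2Q = 0.29863, giving −¼ ln(0.29863) = 0.302137.
d = 0.421826 + 0.302137 = 0.723963.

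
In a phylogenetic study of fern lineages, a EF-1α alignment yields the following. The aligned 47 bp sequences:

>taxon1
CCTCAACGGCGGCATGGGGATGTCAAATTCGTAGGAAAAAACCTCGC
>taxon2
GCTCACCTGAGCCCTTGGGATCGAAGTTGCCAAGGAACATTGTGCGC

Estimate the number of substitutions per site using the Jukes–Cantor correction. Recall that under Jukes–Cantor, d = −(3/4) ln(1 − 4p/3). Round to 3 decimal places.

0.679

The sequences differ at 21 of 47 sites, so p = 21/47 ≈ 0.446809.
d = −(3/4) ln(1 − 4p/3) = −0.75 ln(1 − 0.595745) = −0.75 ln(0.404255)
  = −0.75 × (-0.905709) = 0.679282 substitutions/site.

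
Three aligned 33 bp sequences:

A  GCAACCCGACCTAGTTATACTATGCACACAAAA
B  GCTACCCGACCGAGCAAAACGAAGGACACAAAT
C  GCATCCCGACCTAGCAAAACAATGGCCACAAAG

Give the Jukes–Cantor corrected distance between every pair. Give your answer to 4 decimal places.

A–B: 9/33 sites differ → p ≈ 0.272727, d = −0.75 ln(1 − 0.363636) = 0.338988 ≈ 0.3390.
A–C: 8/33 sites differ → p ≈ 0.242424, d = −0.75 ln(1 − 0.323232) = 0.292820 ≈ 0.2928.
B–C: 7/33 sites differ → p ≈ 0.212121, d = −0.75 ln(1 − 0.282828) = 0.249330 ≈ 0.2493.

d(A,B) = 0.3390, d(A,C) = 0.2928, d(B,C) = 0.2493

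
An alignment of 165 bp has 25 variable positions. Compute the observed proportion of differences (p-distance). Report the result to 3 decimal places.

p = 25/165 = 0.151515… ≈ 0.152 (to 3 d.p.).

0.152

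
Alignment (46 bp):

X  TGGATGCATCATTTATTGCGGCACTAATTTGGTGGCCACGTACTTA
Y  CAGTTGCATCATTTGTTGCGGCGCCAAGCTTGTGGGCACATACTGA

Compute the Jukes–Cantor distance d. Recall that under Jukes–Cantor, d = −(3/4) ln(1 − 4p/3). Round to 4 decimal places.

0.3206

The sequences differ at 12 of 46 sites, so p = 12/46 ≈ 0.26087.
d = −(3/4) ln(1 − 4p/3) = −0.75 ln(1 − 0.347827) = −0.75 ln(0.652173)
  = −0.75 × (-0.427445) = 0.320584 substitutions/site.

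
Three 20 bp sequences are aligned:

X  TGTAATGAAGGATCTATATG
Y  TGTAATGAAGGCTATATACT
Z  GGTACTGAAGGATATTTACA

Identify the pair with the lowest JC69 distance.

X–Y: 4/20 differ, p = 0.200, d = 0.233.
X–Z: 6/20 differ, p = 0.300, d = 0.383.
Y–Z: 5/20 differ, p = 0.250, d = 0.304.
The smallest distance is between X and Y.

X and Y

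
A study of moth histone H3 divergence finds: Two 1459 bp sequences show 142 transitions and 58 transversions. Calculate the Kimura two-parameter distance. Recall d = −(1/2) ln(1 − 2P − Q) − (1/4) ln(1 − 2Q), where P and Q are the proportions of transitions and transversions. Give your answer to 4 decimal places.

0.1543

P = 142/1459 ≈ 0.097327 and Q = 58/1459 ≈ 0.039753.
Under the Kimura two-parameter model, d = −½ ln(1 − 2P − Q) − ¼ ln(1 − 2Q).
1 − 2P − Q = 0.765593, giving −½ ln(0.765593) = 0.133552.
1 − 2Q = 0.920494, giving −¼ ln(0.920494) = 0.020711.
d = 0.133552 + 0.020711 = 0.154263.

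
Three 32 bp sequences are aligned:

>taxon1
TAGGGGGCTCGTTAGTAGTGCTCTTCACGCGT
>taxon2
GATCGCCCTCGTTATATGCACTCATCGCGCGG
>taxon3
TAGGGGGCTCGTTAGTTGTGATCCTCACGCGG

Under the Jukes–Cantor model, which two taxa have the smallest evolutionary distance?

taxon1–taxon2: 13/32 differ, p = 0.406, d = 0.585.
taxon1–taxon3: 4/32 differ, p = 0.125, d = 0.137.
taxon2–taxon3: 12/32 differ, p = 0.375, d = 0.520.
The smallest distance is between taxon1 and taxon3.

taxon1 and taxon3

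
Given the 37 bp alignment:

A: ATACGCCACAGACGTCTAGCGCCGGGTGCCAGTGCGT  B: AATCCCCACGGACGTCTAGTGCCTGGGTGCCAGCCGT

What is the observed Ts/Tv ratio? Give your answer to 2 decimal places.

Transitions are A↔G and C↔T; transversions are all other mismatches.
Transitions: 3. Transversions: 10.
R = 3/10 = 0.30.

0.30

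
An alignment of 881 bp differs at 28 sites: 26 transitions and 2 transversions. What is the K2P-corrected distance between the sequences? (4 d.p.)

P = 26/881 ≈ 0.029512 and Q = 2/881 ≈ 0.00227.
Under the Kimura two-parameter model, d = −½ ln(1 − 2P − Q) − ¼ ln(1 − 2Q).
1 − 2P − Q = 0.938706, giving −½ ln(0.938706) = 0.031626.
1 − 2Q = 0.99546, giving −¼ ln(0.99546) = 0.001138.
d = 0.031626 + 0.001138 = 0.032764.

0.0328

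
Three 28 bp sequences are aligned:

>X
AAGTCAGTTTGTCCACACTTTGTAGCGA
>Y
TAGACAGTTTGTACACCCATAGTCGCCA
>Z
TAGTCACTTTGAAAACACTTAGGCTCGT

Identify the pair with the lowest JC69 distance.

X–Y: 8/28 differ, p = 0.286, d = 0.360.
X–Z: 10/28 differ, p = 0.357, d = 0.485.
Y–Z: 10/28 differ, p = 0.357, d = 0.485.
The smallest distance is between X and Y.

X and Y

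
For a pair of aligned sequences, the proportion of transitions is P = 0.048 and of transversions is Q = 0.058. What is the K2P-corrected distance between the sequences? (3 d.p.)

0.114

Under the Kimura two-parameter model, d = −½ ln(1 − 2P − Q) − ¼ ln(1 − 2Q).
1 − 2P − Q = 0.846, giving −½ ln(0.846) = 0.083618.
1 − 2Q = 0.884, giving −¼ ln(0.884) = 0.030825.
d = 0.083618 + 0.030825 = 0.114443.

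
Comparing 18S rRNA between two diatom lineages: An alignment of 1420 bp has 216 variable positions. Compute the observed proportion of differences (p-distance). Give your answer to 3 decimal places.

0.152

p = 216/1420 = 0.152112… ≈ 0.152 (to 3 d.p.).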